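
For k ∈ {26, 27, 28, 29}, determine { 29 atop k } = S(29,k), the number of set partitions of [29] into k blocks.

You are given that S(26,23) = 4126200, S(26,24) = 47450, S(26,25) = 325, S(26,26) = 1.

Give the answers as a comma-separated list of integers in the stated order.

8336601, 74907, 406, 1

@27  (27,24):47450·24+4126200→5265000, (27,25):325·25+47450→55575, (27,26):1·26+325→351, (27,27):0·27+1→1
@28  (28,25):55575·25+5265000→6654375, (28,26):351·26+55575→64701, (28,27):1·27+351→378, (28,28):0·28+1→1
@29  (29,26):64701·26+6654375→8336601, (29,27):378·27+64701→74907, (29,28):1·28+378→406, (29,29):0·29+1→1
Read S(29,26) = 8336601, S(29,27) = 74907, S(29,28) = 406, S(29,29) = 1.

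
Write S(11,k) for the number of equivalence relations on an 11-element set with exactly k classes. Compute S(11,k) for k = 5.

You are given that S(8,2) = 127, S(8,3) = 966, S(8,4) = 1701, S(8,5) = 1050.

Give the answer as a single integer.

r9: T_9,3=3×966+127=3025; T_9,4=4×1701+966=7770; T_9,5=5×1050+1701=6951
r10: T_10,4=4×7770+3025=34105; T_10,5=5×6951+7770=42525
r11: T_11,5=5×42525+34105=246730
Read S(11,5) = 246730.

246730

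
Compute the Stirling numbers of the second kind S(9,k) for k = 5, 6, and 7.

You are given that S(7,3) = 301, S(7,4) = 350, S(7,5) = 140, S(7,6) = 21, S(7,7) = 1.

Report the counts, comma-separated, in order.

6951, 2646, 462

r8: T_8,4=4×350+301=1701; T_8,5=5×140+350=1050; T_8,6=6×21+140=266; T_8,7=7×1+21=28
r9: T_9,5=5×1050+1701=6951; T_9,6=6×266+1050=2646; T_9,7=7×28+266=462
Read S(9,5) = 6951, S(9,6) = 2646, S(9,7) = 462.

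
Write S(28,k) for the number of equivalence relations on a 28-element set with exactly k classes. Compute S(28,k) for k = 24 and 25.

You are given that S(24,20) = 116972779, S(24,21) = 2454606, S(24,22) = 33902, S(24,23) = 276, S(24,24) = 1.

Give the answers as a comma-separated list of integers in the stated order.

[25] T[25,21]:21*2454606+116972779=168519505 · T[25,22]:22*33902+2454606=3200450 · T[25,23]:23*276+33902=40250 · T[25,24]:24*1+276=300 · T[25,25]:25*0+1=1
[26] T[26,22]:22*3200450+168519505=238929405 · T[26,23]:23*40250+3200450=4126200 · T[26,24]:24*300+40250=47450 · T[26,25]:25*1+300=325
[27] T[27,23]:23*4126200+238929405=333832005 · T[27,24]:24*47450+4126200=5265000 · T[27,25]:25*325+47450=55575
[28] T[28,24]:24*5265000+333832005=460192005 · T[28,25]:25*55575+5265000=6654375
Read S(28,24) = 460192005, S(28,25) = 6654375.

460192005, 6654375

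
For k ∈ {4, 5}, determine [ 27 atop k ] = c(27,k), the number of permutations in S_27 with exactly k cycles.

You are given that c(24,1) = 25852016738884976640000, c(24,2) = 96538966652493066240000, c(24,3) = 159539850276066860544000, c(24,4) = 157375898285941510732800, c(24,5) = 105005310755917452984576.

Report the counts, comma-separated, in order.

@25  (25,2):96538966652493066240000·24+25852016738884976640000→2342787216398718566400000, (25,3):159539850276066860544000·24+96538966652493066240000→3925495373278097719296000, (25,4):157375898285941510732800·24+159539850276066860544000→3936561409138663118131200, (25,5):105005310755917452984576·24+157375898285941510732800→2677503356427960382362624
@26  (26,3):3925495373278097719296000·25+2342787216398718566400000→100480171548351161548800000, (26,4):3936561409138663118131200·25+3925495373278097719296000→102339530601744675672576000, (26,5):2677503356427960382362624·25+3936561409138663118131200→70874145319837672677196800
@27  (27,4):102339530601744675672576000·26+100480171548351161548800000→2761307967193712729035776000, (27,5):70874145319837672677196800·26+102339530601744675672576000→1945067308917524165279692800
Read c(27,4) = 2761307967193712729035776000, c(27,5) = 1945067308917524165279692800.

2761307967193712729035776000, 1945067308917524165279692800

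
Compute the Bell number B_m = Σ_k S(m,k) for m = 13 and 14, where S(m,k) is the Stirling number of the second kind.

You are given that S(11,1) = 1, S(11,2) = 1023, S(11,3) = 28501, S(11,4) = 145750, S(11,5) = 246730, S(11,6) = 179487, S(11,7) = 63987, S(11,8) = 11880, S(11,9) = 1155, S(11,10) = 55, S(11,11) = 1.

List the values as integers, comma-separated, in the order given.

27644437, 190899322

[12] T[12,1]:1*1+0=1 · T[12,2]:2*1023+1=2047 · T[12,3]:3*28501+1023=86526 · T[12,4]:4*145750+28501=611501 · T[12,5]:5*246730+145750=1379400 · T[12,6]:6*179487+246730=1323652 · T[12,7]:7*63987+179487=627396 · T[12,8]:8*11880+63987=159027 · T[12,9]:9*1155+11880=22275 · T[12,10]:10*55+1155=1705 · T[12,11]:11*1+55=66 · T[12,12]:12*0+1=1
[13] T[13,1]:1*1+0=1 · T[13,2]:2*2047+1=4095 · T[13,3]:3*86526+2047=261625 · T[13,4]:4*611501+86526=2532530 · T[13,5]:5*1379400+611501=7508501 · T[13,6]:6*1323652+1379400=9321312 · T[13,7]:7*627396+1323652=5715424 · T[13,8]:8*159027+627396=1899612 · T[13,9]:9*22275+159027=359502 · T[13,10]:10*1705+22275=39325 · T[13,11]:11*66+1705=2431 · T[13,12]:12*1+66=78 · T[13,13]:13*0+1=1
[14] T[14,1]:1*1+0=1 · T[14,2]:2*4095+1=8191 · T[14,3]:3*261625+4095=788970 · T[14,4]:4*2532530+261625=10391745 · T[14,5]:5*7508501+2532530=40075035 · T[14,6]:6*9321312+7508501=63436373 · T[14,7]:7*5715424+9321312=49329280 · T[14,8]:8*1899612+5715424=20912320 · T[14,9]:9*359502+1899612=5135130 · T[14,10]:10*39325+359502=752752 · T[14,11]:11*2431+39325=66066 · T[14,12]:12*78+2431=3367 · T[14,13]:13*1+78=91 · T[14,14]:14*0+1=1
B_13 = ΣS(13,k) = 1+4095+261625+2532530+7508501+9321312+5715424+1899612+359502+39325+2431+78+1 = 27644437
B_14 = ΣS(14,k) = 1+8191+788970+10391745+40075035+63436373+49329280+20912320+5135130+752752+66066+3367+91+1 = 190899322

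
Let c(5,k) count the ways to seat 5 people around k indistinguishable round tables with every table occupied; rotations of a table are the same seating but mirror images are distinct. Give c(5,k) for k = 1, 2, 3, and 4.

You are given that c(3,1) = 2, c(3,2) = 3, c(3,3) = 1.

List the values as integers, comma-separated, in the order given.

row 4: T[4][1]=3·2+0=6  T[4][2]=3·3+2=11  T[4][3]=3·1+3=6  T[4][4]=3·0+1=1
row 5: T[5][1]=4·6+0=24  T[5][2]=4·11+6=50  T[5][3]=4·6+11=35  T[5][4]=4·1+6=10
Read c(5,1) = 24, c(5,2) = 50, c(5,3) = 35, c(5,4) = 10.

24, 50, 35, 10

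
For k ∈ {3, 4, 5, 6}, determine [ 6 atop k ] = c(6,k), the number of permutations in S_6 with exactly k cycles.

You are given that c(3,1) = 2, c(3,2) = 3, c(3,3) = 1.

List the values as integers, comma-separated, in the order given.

225, 85, 15, 1

@4  (4,1):2·3+0→6, (4,2):3·3+2→11, (4,3):1·3+3→6, (4,4):0·3+1→1
@5  (5,2):11·4+6→50, (5,3):6·4+11→35, (5,4):1·4+6→10, (5,5):0·4+1→1
@6  (6,3):35·5+50→225, (6,4):10·5+35→85, (6,5):1·5+10→15, (6,6):0·5+1→1
Read c(6,3) = 225, c(6,4) = 85, c(6,5) = 15, c(6,6) = 1.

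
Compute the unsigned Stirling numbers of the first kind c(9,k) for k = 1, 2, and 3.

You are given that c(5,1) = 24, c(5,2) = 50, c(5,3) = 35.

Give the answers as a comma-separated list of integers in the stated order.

row 6: T[6][1]=5·24+0=120  T[6][2]=5·50+24=274  T[6][3]=5·35+50=225
row 7: T[7][1]=6·120+0=720  T[7][2]=6·274+120=1764  T[7][3]=6·225+274=1624
row 8: T[8][1]=7·720+0=5040  T[8][2]=7·1764+720=13068  T[8][3]=7·1624+1764=13132
row 9: T[9][1]=8·5040+0=40320  T[9][2]=8·13068+5040=109584  T[9][3]=8·13132+13068=118124
Read c(9,1) = 40320, c(9,2) = 109584, c(9,3) = 118124.

40320, 109584, 118124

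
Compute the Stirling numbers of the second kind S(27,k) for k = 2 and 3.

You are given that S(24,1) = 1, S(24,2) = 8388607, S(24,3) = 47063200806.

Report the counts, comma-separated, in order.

r25: T_25,1=1×1+0=1; T_25,2=2×8388607+1=16777215; T_25,3=3×47063200806+8388607=141197991025
r26: T_26,1=1×1+0=1; T_26,2=2×16777215+1=33554431; T_26,3=3×141197991025+16777215=423610750290
r27: T_27,2=2×33554431+1=67108863; T_27,3=3×423610750290+33554431=1270865805301
Read S(27,2) = 67108863, S(27,3) = 1270865805301.

67108863, 1270865805301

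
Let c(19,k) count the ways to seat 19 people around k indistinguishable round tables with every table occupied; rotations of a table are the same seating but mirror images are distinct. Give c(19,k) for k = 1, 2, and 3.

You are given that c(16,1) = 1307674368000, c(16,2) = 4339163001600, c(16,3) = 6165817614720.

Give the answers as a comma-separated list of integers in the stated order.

r17: T_17,1=16×1307674368000+0=20922789888000; T_17,2=16×4339163001600+1307674368000=70734282393600; T_17,3=16×6165817614720+4339163001600=102992244837120
r18: T_18,1=17×20922789888000+0=355687428096000; T_18,2=17×70734282393600+20922789888000=1223405590579200; T_18,3=17×102992244837120+70734282393600=1821602444624640
r19: T_19,1=18×355687428096000+0=6402373705728000; T_19,2=18×1223405590579200+355687428096000=22376988058521600; T_19,3=18×1821602444624640+1223405590579200=34012249593822720
Read c(19,1) = 6402373705728000, c(19,2) = 22376988058521600, c(19,3) = 34012249593822720.

6402373705728000, 22376988058521600, 34012249593822720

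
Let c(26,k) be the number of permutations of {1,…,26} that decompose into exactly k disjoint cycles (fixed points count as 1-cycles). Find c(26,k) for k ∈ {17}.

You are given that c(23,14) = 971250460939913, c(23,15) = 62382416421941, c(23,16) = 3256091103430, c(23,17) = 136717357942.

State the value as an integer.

[24] T[24,15]:23*62382416421941+971250460939913=2406046038644556 · T[24,16]:23*3256091103430+62382416421941=137272511800831 · T[24,17]:23*136717357942+3256091103430=6400590336096
[25] T[25,16]:24*137272511800831+2406046038644556=5700586321864500 · T[25,17]:24*6400590336096+137272511800831=290886679867135
[26] T[26,17]:25*290886679867135+5700586321864500=12972753318542875
Read c(26,17) = 12972753318542875.

12972753318542875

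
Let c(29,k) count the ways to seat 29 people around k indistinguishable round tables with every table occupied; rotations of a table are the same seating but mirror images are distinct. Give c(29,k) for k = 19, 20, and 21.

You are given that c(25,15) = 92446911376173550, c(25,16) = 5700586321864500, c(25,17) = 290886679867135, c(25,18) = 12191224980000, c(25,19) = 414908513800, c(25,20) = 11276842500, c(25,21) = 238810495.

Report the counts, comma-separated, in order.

3031400077459516035, 124243455209483610, 4285624815406935

i=26: T(26,16)=92446911376173550+25·5700586321864500=234961569422786050 | T(26,17)=5700586321864500+25·290886679867135=12972753318542875 | T(26,18)=290886679867135+25·12191224980000=595667304367135 | T(26,19)=12191224980000+25·414908513800=22563937825000 | T(26,20)=414908513800+25·11276842500=696829576300 | T(26,21)=11276842500+25·238810495=17247104875
i=27: T(27,17)=234961569422786050+26·12972753318542875=572253155704900800 | T(27,18)=12972753318542875+26·595667304367135=28460103232088385 | T(27,19)=595667304367135+26·22563937825000=1182329687817135 | T(27,20)=22563937825000+26·696829576300=40681506808800 | T(27,21)=696829576300+26·17247104875=1145254303050
i=28: T(28,18)=572253155704900800+27·28460103232088385=1340675942971287195 | T(28,19)=28460103232088385+27·1182329687817135=60383004803151030 | T(28,20)=1182329687817135+27·40681506808800=2280730371654735 | T(28,21)=40681506808800+27·1145254303050=71603372991150
i=29: T(29,19)=1340675942971287195+28·60383004803151030=3031400077459516035 | T(29,20)=60383004803151030+28·2280730371654735=124243455209483610 | T(29,21)=2280730371654735+28·71603372991150=4285624815406935
Read c(29,19) = 3031400077459516035, c(29,20) = 124243455209483610, c(29,21) = 4285624815406935.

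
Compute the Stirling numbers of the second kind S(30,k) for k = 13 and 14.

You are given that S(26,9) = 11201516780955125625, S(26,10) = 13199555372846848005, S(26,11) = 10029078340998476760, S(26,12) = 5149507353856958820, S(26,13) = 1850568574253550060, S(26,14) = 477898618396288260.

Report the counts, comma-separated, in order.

@27  (27,10):13199555372846848005·10+11201516780955125625→143197070509423605675, (27,11):10029078340998476760·11+13199555372846848005→123519417123830092365, (27,12):5149507353856958820·12+10029078340998476760→71823166587281982600, (27,13):1850568574253550060·13+5149507353856958820→29206898819153109600, (27,14):477898618396288260·14+1850568574253550060→8541149231801585700
@28  (28,11):123519417123830092365·11+143197070509423605675→1501910658871554621690, (28,12):71823166587281982600·12+123519417123830092365→985397416171213883565, (28,13):29206898819153109600·13+71823166587281982600→451512851236272407400, (28,14):8541149231801585700·14+29206898819153109600→148782988064375309400
@29  (29,12):985397416171213883565·12+1501910658871554621690→13326679652926121224470, (29,13):451512851236272407400·13+985397416171213883565→6855064482242755179765, (29,14):148782988064375309400·14+451512851236272407400→2534474684137526739000
@30  (30,13):6855064482242755179765·13+13326679652926121224470→102442517922081938561415, (30,14):2534474684137526739000·14+6855064482242755179765→42337710060168129525765
Read S(30,13) = 102442517922081938561415, S(30,14) = 42337710060168129525765.

102442517922081938561415, 42337710060168129525765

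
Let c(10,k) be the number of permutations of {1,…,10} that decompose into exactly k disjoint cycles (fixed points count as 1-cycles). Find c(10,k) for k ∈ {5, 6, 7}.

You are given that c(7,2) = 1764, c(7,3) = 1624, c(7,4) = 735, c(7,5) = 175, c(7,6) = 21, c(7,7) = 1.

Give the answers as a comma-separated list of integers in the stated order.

[8] T[8,3]:7*1624+1764=13132 · T[8,4]:7*735+1624=6769 · T[8,5]:7*175+735=1960 · T[8,6]:7*21+175=322 · T[8,7]:7*1+21=28
[9] T[9,4]:8*6769+13132=67284 · T[9,5]:8*1960+6769=22449 · T[9,6]:8*322+1960=4536 · T[9,7]:8*28+322=546
[10] T[10,5]:9*22449+67284=269325 · T[10,6]:9*4536+22449=63273 · T[10,7]:9*546+4536=9450
Read c(10,5) = 269325, c(10,6) = 63273, c(10,7) = 9450.

269325, 63273, 9450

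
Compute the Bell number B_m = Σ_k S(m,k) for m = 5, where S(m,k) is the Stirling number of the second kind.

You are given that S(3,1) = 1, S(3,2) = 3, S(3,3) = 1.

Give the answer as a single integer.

i=4: T(4,1)=0+1·1=1 | T(4,2)=1+2·3=7 | T(4,3)=3+3·1=6 | T(4,4)=1+4·0=1
i=5: T(5,1)=0+1·1=1 | T(5,2)=1+2·7=15 | T(5,3)=7+3·6=25 | T(5,4)=6+4·1=10 | T(5,5)=1+5·0=1
B_5 = ΣS(5,k) = 1+15+25+10+1 = 52

52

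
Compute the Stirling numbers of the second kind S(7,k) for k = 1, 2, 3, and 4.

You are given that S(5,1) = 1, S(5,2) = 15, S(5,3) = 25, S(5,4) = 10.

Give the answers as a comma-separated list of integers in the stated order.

1, 63, 301, 350

r6: T_6,1=1×1+0=1; T_6,2=2×15+1=31; T_6,3=3×25+15=90; T_6,4=4×10+25=65
r7: T_7,1=1×1+0=1; T_7,2=2×31+1=63; T_7,3=3×90+31=301; T_7,4=4×65+90=350
Read S(7,1) = 1, S(7,2) = 63, S(7,3) = 301, S(7,4) = 350.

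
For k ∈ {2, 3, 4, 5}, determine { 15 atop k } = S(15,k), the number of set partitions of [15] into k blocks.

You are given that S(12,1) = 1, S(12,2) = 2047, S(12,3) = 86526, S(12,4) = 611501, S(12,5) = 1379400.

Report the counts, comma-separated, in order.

[13] T[13,1]:1*1+0=1 · T[13,2]:2*2047+1=4095 · T[13,3]:3*86526+2047=261625 · T[13,4]:4*611501+86526=2532530 · T[13,5]:5*1379400+611501=7508501
[14] T[14,1]:1*1+0=1 · T[14,2]:2*4095+1=8191 · T[14,3]:3*261625+4095=788970 · T[14,4]:4*2532530+261625=10391745 · T[14,5]:5*7508501+2532530=40075035
[15] T[15,2]:2*8191+1=16383 · T[15,3]:3*788970+8191=2375101 · T[15,4]:4*10391745+788970=42355950 · T[15,5]:5*40075035+10391745=210766920
Read S(15,2) = 16383, S(15,3) = 2375101, S(15,4) = 42355950, S(15,5) = 210766920.

16383, 2375101, 42355950, 210766920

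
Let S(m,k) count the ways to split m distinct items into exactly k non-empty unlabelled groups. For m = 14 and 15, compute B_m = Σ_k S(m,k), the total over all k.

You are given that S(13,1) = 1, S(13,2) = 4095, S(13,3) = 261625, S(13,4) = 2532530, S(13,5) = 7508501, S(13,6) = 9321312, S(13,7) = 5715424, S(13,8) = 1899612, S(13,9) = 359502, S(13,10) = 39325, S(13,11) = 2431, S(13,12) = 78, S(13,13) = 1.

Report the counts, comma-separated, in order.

190899322, 1382958545

[14] T[14,1]:1*1+0=1 · T[14,2]:2*4095+1=8191 · T[14,3]:3*261625+4095=788970 · T[14,4]:4*2532530+261625=10391745 · T[14,5]:5*7508501+2532530=40075035 · T[14,6]:6*9321312+7508501=63436373 · T[14,7]:7*5715424+9321312=49329280 · T[14,8]:8*1899612+5715424=20912320 · T[14,9]:9*359502+1899612=5135130 · T[14,10]:10*39325+359502=752752 · T[14,11]:11*2431+39325=66066 · T[14,12]:12*78+2431=3367 · T[14,13]:13*1+78=91 · T[14,14]:14*0+1=1
[15] T[15,1]:1*1+0=1 · T[15,2]:2*8191+1=16383 · T[15,3]:3*788970+8191=2375101 · T[15,4]:4*10391745+788970=42355950 · T[15,5]:5*40075035+10391745=210766920 · T[15,6]:6*63436373+40075035=420693273 · T[15,7]:7*49329280+63436373=408741333 · T[15,8]:8*20912320+49329280=216627840 · T[15,9]:9*5135130+20912320=67128490 · T[15,10]:10*752752+5135130=12662650 · T[15,11]:11*66066+752752=1479478 · T[15,12]:12*3367+66066=106470 · T[15,13]:13*91+3367=4550 · T[15,14]:14*1+91=105 · T[15,15]:15*0+1=1
B_14 = ΣS(14,k) = 1+8191+788970+10391745+40075035+63436373+49329280+20912320+5135130+752752+66066+3367+91+1 = 190899322
B_15 = ΣS(15,k) = 1+16383+2375101+42355950+210766920+420693273+408741333+216627840+67128490+12662650+1479478+106470+4550+105+1 = 1382958545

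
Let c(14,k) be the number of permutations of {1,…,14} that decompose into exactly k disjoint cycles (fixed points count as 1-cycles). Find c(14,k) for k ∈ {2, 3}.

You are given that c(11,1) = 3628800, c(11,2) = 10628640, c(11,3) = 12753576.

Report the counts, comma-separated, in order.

19802759040, 26596717056

[12] T[12,1]:11*3628800+0=39916800 · T[12,2]:11*10628640+3628800=120543840 · T[12,3]:11*12753576+10628640=150917976
[13] T[13,1]:12*39916800+0=479001600 · T[13,2]:12*120543840+39916800=1486442880 · T[13,3]:12*150917976+120543840=1931559552
[14] T[14,2]:13*1486442880+479001600=19802759040 · T[14,3]:13*1931559552+1486442880=26596717056
Read c(14,2) = 19802759040, c(14,3) = 26596717056.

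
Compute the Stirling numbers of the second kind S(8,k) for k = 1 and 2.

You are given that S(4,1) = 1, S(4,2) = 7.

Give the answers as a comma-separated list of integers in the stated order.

i=5: T(5,1)=0+1·1=1 | T(5,2)=1+2·7=15
i=6: T(6,1)=0+1·1=1 | T(6,2)=1+2·15=31
i=7: T(7,1)=0+1·1=1 | T(7,2)=1+2·31=63
i=8: T(8,1)=0+1·1=1 | T(8,2)=1+2·63=127
Read S(8,1) = 1, S(8,2) = 127.

1, 127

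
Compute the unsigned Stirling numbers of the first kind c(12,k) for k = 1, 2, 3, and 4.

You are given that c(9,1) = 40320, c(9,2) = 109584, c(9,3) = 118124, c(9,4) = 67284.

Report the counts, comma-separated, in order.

39916800, 120543840, 150917976, 105258076

row 10: T[10][1]=9·40320+0=362880  T[10][2]=9·109584+40320=1026576  T[10][3]=9·118124+109584=1172700  T[10][4]=9·67284+118124=723680
row 11: T[11][1]=10·362880+0=3628800  T[11][2]=10·1026576+362880=10628640  T[11][3]=10·1172700+1026576=12753576  T[11][4]=10·723680+1172700=8409500
row 12: T[12][1]=11·3628800+0=39916800  T[12][2]=11·10628640+3628800=120543840  T[12][3]=11·12753576+10628640=150917976  T[12][4]=11·8409500+12753576=105258076
Read c(12,1) = 39916800, c(12,2) = 120543840, c(12,3) = 150917976, c(12,4) = 105258076.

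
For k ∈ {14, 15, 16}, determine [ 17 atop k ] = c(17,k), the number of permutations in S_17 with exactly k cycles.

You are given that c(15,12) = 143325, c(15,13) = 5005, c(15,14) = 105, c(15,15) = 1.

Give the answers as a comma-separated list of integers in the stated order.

323680, 8500, 136

row 16: T[16][13]=15·5005+143325=218400  T[16][14]=15·105+5005=6580  T[16][15]=15·1+105=120  T[16][16]=15·0+1=1
row 17: T[17][14]=16·6580+218400=323680  T[17][15]=16·120+6580=8500  T[17][16]=16·1+120=136
Read c(17,14) = 323680, c(17,15) = 8500, c(17,16) = 136.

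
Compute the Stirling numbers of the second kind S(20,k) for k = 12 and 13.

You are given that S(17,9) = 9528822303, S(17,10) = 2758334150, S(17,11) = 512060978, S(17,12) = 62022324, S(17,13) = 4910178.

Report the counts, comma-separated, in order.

411016633391, 61068660380

[18] T[18,10]:10*2758334150+9528822303=37112163803 · T[18,11]:11*512060978+2758334150=8391004908 · T[18,12]:12*62022324+512060978=1256328866 · T[18,13]:13*4910178+62022324=125854638
[19] T[19,11]:11*8391004908+37112163803=129413217791 · T[19,12]:12*1256328866+8391004908=23466951300 · T[19,13]:13*125854638+1256328866=2892439160
[20] T[20,12]:12*23466951300+129413217791=411016633391 · T[20,13]:13*2892439160+23466951300=61068660380
Read S(20,12) = 411016633391, S(20,13) = 61068660380.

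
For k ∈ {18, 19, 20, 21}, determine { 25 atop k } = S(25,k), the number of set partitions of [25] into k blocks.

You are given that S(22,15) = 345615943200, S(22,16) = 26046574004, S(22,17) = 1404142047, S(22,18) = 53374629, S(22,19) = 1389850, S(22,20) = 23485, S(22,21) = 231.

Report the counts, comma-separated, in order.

i=23: T(23,16)=345615943200+16·26046574004=762361127264 | T(23,17)=26046574004+17·1404142047=49916988803 | T(23,18)=1404142047+18·53374629=2364885369 | T(23,19)=53374629+19·1389850=79781779 | T(23,20)=1389850+20·23485=1859550 | T(23,21)=23485+21·231=28336
i=24: T(24,17)=762361127264+17·49916988803=1610949936915 | T(24,18)=49916988803+18·2364885369=92484925445 | T(24,19)=2364885369+19·79781779=3880739170 | T(24,20)=79781779+20·1859550=116972779 | T(24,21)=1859550+21·28336=2454606
i=25: T(25,18)=1610949936915+18·92484925445=3275678594925 | T(25,19)=92484925445+19·3880739170=166218969675 | T(25,20)=3880739170+20·116972779=6220194750 | T(25,21)=116972779+21·2454606=168519505
Read S(25,18) = 3275678594925, S(25,19) = 166218969675, S(25,20) = 6220194750, S(25,21) = 168519505.

3275678594925, 166218969675, 6220194750, 168519505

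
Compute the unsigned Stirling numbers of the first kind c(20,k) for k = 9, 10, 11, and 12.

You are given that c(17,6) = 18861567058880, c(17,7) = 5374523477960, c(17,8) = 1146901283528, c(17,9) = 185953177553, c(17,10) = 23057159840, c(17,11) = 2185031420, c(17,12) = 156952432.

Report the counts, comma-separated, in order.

i=18: T(18,7)=18861567058880+17·5374523477960=110228466184200 | T(18,8)=5374523477960+17·1146901283528=24871845297936 | T(18,9)=1146901283528+17·185953177553=4308105301929 | T(18,10)=185953177553+17·23057159840=577924894833 | T(18,11)=23057159840+17·2185031420=60202693980 | T(18,12)=2185031420+17·156952432=4853222764
i=19: T(19,8)=110228466184200+18·24871845297936=557921681547048 | T(19,9)=24871845297936+18·4308105301929=102417740732658 | T(19,10)=4308105301929+18·577924894833=14710753408923 | T(19,11)=577924894833+18·60202693980=1661573386473 | T(19,12)=60202693980+18·4853222764=147560703732
i=20: T(20,9)=557921681547048+19·102417740732658=2503858755467550 | T(20,10)=102417740732658+19·14710753408923=381922055502195 | T(20,11)=14710753408923+19·1661573386473=46280647751910 | T(20,12)=1661573386473+19·147560703732=4465226757381
Read c(20,9) = 2503858755467550, c(20,10) = 381922055502195, c(20,11) = 46280647751910, c(20,12) = 4465226757381.

2503858755467550, 381922055502195, 46280647751910, 4465226757381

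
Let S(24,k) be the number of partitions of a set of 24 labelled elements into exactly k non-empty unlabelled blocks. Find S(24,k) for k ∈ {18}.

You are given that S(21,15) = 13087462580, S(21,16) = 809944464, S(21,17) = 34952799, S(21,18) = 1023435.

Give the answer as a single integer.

92484925445

@22  (22,16):809944464·16+13087462580→26046574004, (22,17):34952799·17+809944464→1404142047, (22,18):1023435·18+34952799→53374629
@23  (23,17):1404142047·17+26046574004→49916988803, (23,18):53374629·18+1404142047→2364885369
@24  (24,18):2364885369·18+49916988803→92484925445
Read S(24,18) = 92484925445.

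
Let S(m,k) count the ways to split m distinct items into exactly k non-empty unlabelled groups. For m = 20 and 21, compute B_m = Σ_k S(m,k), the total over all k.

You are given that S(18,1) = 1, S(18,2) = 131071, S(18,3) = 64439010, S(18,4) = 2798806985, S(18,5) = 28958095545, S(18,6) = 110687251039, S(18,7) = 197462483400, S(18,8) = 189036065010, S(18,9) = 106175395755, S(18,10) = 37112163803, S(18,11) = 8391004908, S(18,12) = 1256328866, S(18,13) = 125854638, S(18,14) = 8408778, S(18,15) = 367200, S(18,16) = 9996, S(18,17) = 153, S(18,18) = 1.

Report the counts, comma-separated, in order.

row 19: T[19][1]=1·1+0=1  T[19][2]=2·131071+1=262143  T[19][3]=3·64439010+131071=193448101  T[19][4]=4·2798806985+64439010=11259666950  T[19][5]=5·28958095545+2798806985=147589284710  T[19][6]=6·110687251039+28958095545=693081601779  T[19][7]=7·197462483400+110687251039=1492924634839  T[19][8]=8·189036065010+197462483400=1709751003480  T[19][9]=9·106175395755+189036065010=1144614626805  T[19][10]=10·37112163803+106175395755=477297033785  T[19][11]=11·8391004908+37112163803=129413217791  T[19][12]=12·1256328866+8391004908=23466951300  T[19][13]=13·125854638+1256328866=2892439160  T[19][14]=14·8408778+125854638=243577530  T[19][15]=15·367200+8408778=13916778  T[19][16]=16·9996+367200=527136  T[19][17]=17·153+9996=12597  T[19][18]=18·1+153=171  T[19][19]=19·0+1=1
row 20: T[20][1]=1·1+0=1  T[20][2]=2·262143+1=524287  T[20][3]=3·193448101+262143=580606446  T[20][4]=4·11259666950+193448101=45232115901  T[20][5]=5·147589284710+11259666950=749206090500  T[20][6]=6·693081601779+147589284710=4306078895384  T[20][7]=7·1492924634839+693081601779=11143554045652  T[20][8]=8·1709751003480+1492924634839=15170932662679  T[20][9]=9·1144614626805+1709751003480=12011282644725  T[20][10]=10·477297033785+1144614626805=5917584964655  T[20][11]=11·129413217791+477297033785=1900842429486  T[20][12]=12·23466951300+129413217791=411016633391  T[20][13]=13·2892439160+23466951300=61068660380  T[20][14]=14·243577530+2892439160=6302524580  T[20][15]=15·13916778+243577530=452329200  T[20][16]=16·527136+13916778=22350954  T[20][17]=17·12597+527136=741285  T[20][18]=18·171+12597=15675  T[20][19]=19·1+171=190  T[20][20]=20·0+1=1
row 21: T[21][1]=1·1+0=1  T[21][2]=2·524287+1=1048575  T[21][3]=3·580606446+524287=1742343625  T[21][4]=4·45232115901+580606446=181509070050  T[21][5]=5·749206090500+45232115901=3791262568401  T[21][6]=6·4306078895384+749206090500=26585679462804  T[21][7]=7·11143554045652+4306078895384=82310957214948  T[21][8]=8·15170932662679+11143554045652=132511015347084  T[21][9]=9·12011282644725+15170932662679=123272476465204  T[21][10]=10·5917584964655+12011282644725=71187132291275  T[21][11]=11·1900842429486+5917584964655=26826851689001  T[21][12]=12·411016633391+1900842429486=6833042030178  T[21][13]=13·61068660380+411016633391=1204909218331  T[21][14]=14·6302524580+61068660380=149304004500  T[21][15]=15·452329200+6302524580=13087462580  T[21][16]=16·22350954+452329200=809944464  T[21][17]=17·741285+22350954=34952799  T[21][18]=18·15675+741285=1023435  T[21][19]=19·190+15675=19285  T[21][20]=20·1+190=210  T[21][21]=21·0+1=1
B_20 = ΣS(20,k) = 1+524287+580606446+45232115901+749206090500+4306078895384+11143554045652+15170932662679+12011282644725+5917584964655+1900842429486+411016633391+61068660380+6302524580+452329200+22350954+741285+15675+190+1 = 51724158235372
B_21 = ΣS(21,k) = 1+1048575+1742343625+181509070050+3791262568401+26585679462804+82310957214948+132511015347084+123272476465204+71187132291275+26826851689001+6833042030178+1204909218331+149304004500+13087462580+809944464+34952799+1023435+19285+210+1 = 474869816156751

51724158235372, 474869816156751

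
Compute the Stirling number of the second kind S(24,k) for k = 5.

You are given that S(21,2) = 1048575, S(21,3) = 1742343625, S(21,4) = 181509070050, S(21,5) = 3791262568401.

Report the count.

i=22: T(22,3)=1048575+3·1742343625=5228079450 | T(22,4)=1742343625+4·181509070050=727778623825 | T(22,5)=181509070050+5·3791262568401=19137821912055
i=23: T(23,4)=5228079450+4·727778623825=2916342574750 | T(23,5)=727778623825+5·19137821912055=96416888184100
i=24: T(24,5)=2916342574750+5·96416888184100=485000783495250
Read S(24,5) = 485000783495250.

485000783495250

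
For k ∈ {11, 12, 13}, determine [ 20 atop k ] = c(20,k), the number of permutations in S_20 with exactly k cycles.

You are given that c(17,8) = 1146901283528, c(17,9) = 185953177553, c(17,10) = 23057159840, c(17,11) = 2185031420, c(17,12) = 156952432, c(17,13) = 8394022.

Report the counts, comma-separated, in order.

[18] T[18,9]:17*185953177553+1146901283528=4308105301929 · T[18,10]:17*23057159840+185953177553=577924894833 · T[18,11]:17*2185031420+23057159840=60202693980 · T[18,12]:17*156952432+2185031420=4853222764 · T[18,13]:17*8394022+156952432=299650806
[19] T[19,10]:18*577924894833+4308105301929=14710753408923 · T[19,11]:18*60202693980+577924894833=1661573386473 · T[19,12]:18*4853222764+60202693980=147560703732 · T[19,13]:18*299650806+4853222764=10246937272
[20] T[20,11]:19*1661573386473+14710753408923=46280647751910 · T[20,12]:19*147560703732+1661573386473=4465226757381 · T[20,13]:19*10246937272+147560703732=342252511900
Read c(20,11) = 46280647751910, c(20,12) = 4465226757381, c(20,13) = 342252511900.

46280647751910, 4465226757381, 342252511900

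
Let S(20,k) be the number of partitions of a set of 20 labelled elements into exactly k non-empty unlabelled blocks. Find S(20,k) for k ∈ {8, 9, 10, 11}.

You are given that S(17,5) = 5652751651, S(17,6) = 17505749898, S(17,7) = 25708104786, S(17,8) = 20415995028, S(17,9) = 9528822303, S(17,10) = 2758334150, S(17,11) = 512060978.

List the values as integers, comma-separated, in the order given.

@18  (18,6):17505749898·6+5652751651→110687251039, (18,7):25708104786·7+17505749898→197462483400, (18,8):20415995028·8+25708104786→189036065010, (18,9):9528822303·9+20415995028→106175395755, (18,10):2758334150·10+9528822303→37112163803, (18,11):512060978·11+2758334150→8391004908
@19  (19,7):197462483400·7+110687251039→1492924634839, (19,8):189036065010·8+197462483400→1709751003480, (19,9):106175395755·9+189036065010→1144614626805, (19,10):37112163803·10+106175395755→477297033785, (19,11):8391004908·11+37112163803→129413217791
@20  (20,8):1709751003480·8+1492924634839→15170932662679, (20,9):1144614626805·9+1709751003480→12011282644725, (20,10):477297033785·10+1144614626805→5917584964655, (20,11):129413217791·11+477297033785→1900842429486
Read S(20,8) = 15170932662679, S(20,9) = 12011282644725, S(20,10) = 5917584964655, S(20,11) = 1900842429486.

15170932662679, 12011282644725, 5917584964655, 1900842429486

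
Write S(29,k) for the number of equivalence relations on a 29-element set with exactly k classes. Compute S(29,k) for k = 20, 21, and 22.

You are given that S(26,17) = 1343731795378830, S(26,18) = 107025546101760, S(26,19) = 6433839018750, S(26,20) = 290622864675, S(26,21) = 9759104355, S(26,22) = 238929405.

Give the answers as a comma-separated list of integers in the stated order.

[27] T[27,18]:18*107025546101760+1343731795378830=3270191625210510 · T[27,19]:19*6433839018750+107025546101760=229268487458010 · T[27,20]:20*290622864675+6433839018750=12246296312250 · T[27,21]:21*9759104355+290622864675=495564056130 · T[27,22]:22*238929405+9759104355=15015551265
[28] T[28,19]:19*229268487458010+3270191625210510=7626292886912700 · T[28,20]:20*12246296312250+229268487458010=474194413703010 · T[28,21]:21*495564056130+12246296312250=22653141490980 · T[28,22]:22*15015551265+495564056130=825906183960
[29] T[29,20]:20*474194413703010+7626292886912700=17110181160972900 · T[29,21]:21*22653141490980+474194413703010=949910385013590 · T[29,22]:22*825906183960+22653141490980=40823077538100
Read S(29,20) = 17110181160972900, S(29,21) = 949910385013590, S(29,22) = 40823077538100.

17110181160972900, 949910385013590, 40823077538100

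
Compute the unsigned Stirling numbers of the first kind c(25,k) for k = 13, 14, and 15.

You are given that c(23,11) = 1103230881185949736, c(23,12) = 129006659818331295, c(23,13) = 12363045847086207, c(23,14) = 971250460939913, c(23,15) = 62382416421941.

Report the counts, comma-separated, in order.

r24: T_24,12=23×129006659818331295+1103230881185949736=4070384057007569521; T_24,13=23×12363045847086207+129006659818331295=413356714301314056; T_24,14=23×971250460939913+12363045847086207=34701806448704206; T_24,15=23×62382416421941+971250460939913=2406046038644556
r25: T_25,13=24×413356714301314056+4070384057007569521=13990945200239106865; T_25,14=24×34701806448704206+413356714301314056=1246200069070215000; T_25,15=24×2406046038644556+34701806448704206=92446911376173550
Read c(25,13) = 13990945200239106865, c(25,14) = 1246200069070215000, c(25,15) = 92446911376173550.

13990945200239106865, 1246200069070215000, 92446911376173550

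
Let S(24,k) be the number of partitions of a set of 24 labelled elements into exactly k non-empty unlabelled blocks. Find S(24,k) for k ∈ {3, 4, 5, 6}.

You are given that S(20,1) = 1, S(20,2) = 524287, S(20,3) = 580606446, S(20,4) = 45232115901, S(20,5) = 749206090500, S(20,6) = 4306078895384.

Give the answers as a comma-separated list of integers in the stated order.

47063200806, 11681056634501, 485000783495250, 6090236036084530

r21: T_21,1=1×1+0=1; T_21,2=2×524287+1=1048575; T_21,3=3×580606446+524287=1742343625; T_21,4=4×45232115901+580606446=181509070050; T_21,5=5×749206090500+45232115901=3791262568401; T_21,6=6×4306078895384+749206090500=26585679462804
r22: T_22,1=1×1+0=1; T_22,2=2×1048575+1=2097151; T_22,3=3×1742343625+1048575=5228079450; T_22,4=4×181509070050+1742343625=727778623825; T_22,5=5×3791262568401+181509070050=19137821912055; T_22,6=6×26585679462804+3791262568401=163305339345225
r23: T_23,2=2×2097151+1=4194303; T_23,3=3×5228079450+2097151=15686335501; T_23,4=4×727778623825+5228079450=2916342574750; T_23,5=5×19137821912055+727778623825=96416888184100; T_23,6=6×163305339345225+19137821912055=998969857983405
r24: T_24,3=3×15686335501+4194303=47063200806; T_24,4=4×2916342574750+15686335501=11681056634501; T_24,5=5×96416888184100+2916342574750=485000783495250; T_24,6=6×998969857983405+96416888184100=6090236036084530
Read S(24,3) = 47063200806, S(24,4) = 11681056634501, S(24,5) = 485000783495250, S(24,6) = 6090236036084530.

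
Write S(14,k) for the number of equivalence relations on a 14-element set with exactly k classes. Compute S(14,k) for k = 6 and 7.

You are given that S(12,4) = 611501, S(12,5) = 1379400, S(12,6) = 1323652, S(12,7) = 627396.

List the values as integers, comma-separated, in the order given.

[13] T[13,5]:5*1379400+611501=7508501 · T[13,6]:6*1323652+1379400=9321312 · T[13,7]:7*627396+1323652=5715424
[14] T[14,6]:6*9321312+7508501=63436373 · T[14,7]:7*5715424+9321312=49329280
Read S(14,6) = 63436373, S(14,7) = 49329280.

63436373, 49329280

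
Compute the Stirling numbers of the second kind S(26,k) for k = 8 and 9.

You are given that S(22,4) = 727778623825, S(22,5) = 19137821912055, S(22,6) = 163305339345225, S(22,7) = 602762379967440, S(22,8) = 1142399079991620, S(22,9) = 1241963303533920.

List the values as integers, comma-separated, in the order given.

[23] T[23,5]:5*19137821912055+727778623825=96416888184100 · T[23,6]:6*163305339345225+19137821912055=998969857983405 · T[23,7]:7*602762379967440+163305339345225=4382641999117305 · T[23,8]:8*1142399079991620+602762379967440=9741955019900400 · T[23,9]:9*1241963303533920+1142399079991620=12320068811796900
[24] T[24,6]:6*998969857983405+96416888184100=6090236036084530 · T[24,7]:7*4382641999117305+998969857983405=31677463851804540 · T[24,8]:8*9741955019900400+4382641999117305=82318282158320505 · T[24,9]:9*12320068811796900+9741955019900400=120622574326072500
[25] T[25,7]:7*31677463851804540+6090236036084530=227832482998716310 · T[25,8]:8*82318282158320505+31677463851804540=690223721118368580 · T[25,9]:9*120622574326072500+82318282158320505=1167921451092973005
[26] T[26,8]:8*690223721118368580+227832482998716310=5749622251945664950 · T[26,9]:9*1167921451092973005+690223721118368580=11201516780955125625
Read S(26,8) = 5749622251945664950, S(26,9) = 11201516780955125625.

5749622251945664950, 11201516780955125625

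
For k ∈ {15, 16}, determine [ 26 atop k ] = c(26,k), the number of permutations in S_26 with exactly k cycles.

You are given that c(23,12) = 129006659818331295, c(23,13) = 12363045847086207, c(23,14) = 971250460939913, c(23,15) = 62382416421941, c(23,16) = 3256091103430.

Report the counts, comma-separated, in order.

r24: T_24,13=23×12363045847086207+129006659818331295=413356714301314056; T_24,14=23×971250460939913+12363045847086207=34701806448704206; T_24,15=23×62382416421941+971250460939913=2406046038644556; T_24,16=23×3256091103430+62382416421941=137272511800831
r25: T_25,14=24×34701806448704206+413356714301314056=1246200069070215000; T_25,15=24×2406046038644556+34701806448704206=92446911376173550; T_25,16=24×137272511800831+2406046038644556=5700586321864500
r26: T_26,15=25×92446911376173550+1246200069070215000=3557372853474553750; T_26,16=25×5700586321864500+92446911376173550=234961569422786050
Read c(26,15) = 3557372853474553750, c(26,16) = 234961569422786050.

3557372853474553750, 234961569422786050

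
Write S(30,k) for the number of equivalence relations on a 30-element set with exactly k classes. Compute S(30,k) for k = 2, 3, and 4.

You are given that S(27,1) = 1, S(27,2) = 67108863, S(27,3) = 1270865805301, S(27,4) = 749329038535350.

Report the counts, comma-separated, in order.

@28  (28,1):1·1+0→1, (28,2):67108863·2+1→134217727, (28,3):1270865805301·3+67108863→3812664524766, (28,4):749329038535350·4+1270865805301→2998587019946701
@29  (29,1):1·1+0→1, (29,2):134217727·2+1→268435455, (29,3):3812664524766·3+134217727→11438127792025, (29,4):2998587019946701·4+3812664524766→11998160744311570
@30  (30,2):268435455·2+1→536870911, (30,3):11438127792025·3+268435455→34314651811530, (30,4):11998160744311570·4+11438127792025→48004081105038305
Read S(30,2) = 536870911, S(30,3) = 34314651811530, S(30,4) = 48004081105038305.

536870911, 34314651811530, 48004081105038305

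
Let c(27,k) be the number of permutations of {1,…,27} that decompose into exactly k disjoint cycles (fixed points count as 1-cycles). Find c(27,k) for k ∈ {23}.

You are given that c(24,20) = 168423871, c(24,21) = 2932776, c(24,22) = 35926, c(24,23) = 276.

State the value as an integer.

460012995

@25  (25,21):2932776·24+168423871→238810495, (25,22):35926·24+2932776→3795000, (25,23):276·24+35926→42550
@26  (26,22):3795000·25+238810495→333685495, (26,23):42550·25+3795000→4858750
@27  (27,23):4858750·26+333685495→460012995
Read c(27,23) = 460012995.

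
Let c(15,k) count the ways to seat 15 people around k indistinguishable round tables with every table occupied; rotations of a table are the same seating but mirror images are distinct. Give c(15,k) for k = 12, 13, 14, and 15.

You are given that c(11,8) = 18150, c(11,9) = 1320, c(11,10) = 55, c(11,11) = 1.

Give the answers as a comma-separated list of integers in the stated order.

@12  (12,9):1320·11+18150→32670, (12,10):55·11+1320→1925, (12,11):1·11+55→66, (12,12):0·11+1→1
@13  (13,10):1925·12+32670→55770, (13,11):66·12+1925→2717, (13,12):1·12+66→78, (13,13):0·12+1→1
@14  (14,11):2717·13+55770→91091, (14,12):78·13+2717→3731, (14,13):1·13+78→91, (14,14):0·13+1→1
@15  (15,12):3731·14+91091→143325, (15,13):91·14+3731→5005, (15,14):1·14+91→105, (15,15):0·14+1→1
Read c(15,12) = 143325, c(15,13) = 5005, c(15,14) = 105, c(15,15) = 1.

143325, 5005, 105, 1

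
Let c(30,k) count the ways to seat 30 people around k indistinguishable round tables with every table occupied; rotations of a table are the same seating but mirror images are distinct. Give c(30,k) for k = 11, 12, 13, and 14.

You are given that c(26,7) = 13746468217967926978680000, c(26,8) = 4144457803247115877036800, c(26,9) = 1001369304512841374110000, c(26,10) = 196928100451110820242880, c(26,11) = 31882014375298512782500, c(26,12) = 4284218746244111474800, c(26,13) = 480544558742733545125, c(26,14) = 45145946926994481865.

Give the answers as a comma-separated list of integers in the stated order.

39539238727270799376544542000, 6097272817323042122728617800, 796974693974455191377937300, 88776380550648116217781890

i=27: T(27,8)=13746468217967926978680000+26·4144457803247115877036800=121502371102392939781636800 | T(27,9)=4144457803247115877036800+26·1001369304512841374110000=30180059720580991603896800 | T(27,10)=1001369304512841374110000+26·196928100451110820242880=6121499916241722700424880 | T(27,11)=196928100451110820242880+26·31882014375298512782500=1025860474208872152587880 | T(27,12)=31882014375298512782500+26·4284218746244111474800=143271701777645411127300 | T(27,13)=4284218746244111474800+26·480544558742733545125=16778377273555183648050 | T(27,14)=480544558742733545125+26·45145946926994481865=1654339178844590073615
i=28: T(28,9)=121502371102392939781636800+27·30180059720580991603896800=936363983558079713086850400 | T(28,10)=30180059720580991603896800+27·6121499916241722700424880=195460557459107504515368560 | T(28,11)=6121499916241722700424880+27·1025860474208872152587880=33819732719881270820297640 | T(28,12)=1025860474208872152587880+27·143271701777645411127300=4894196422205298253024980 | T(28,13)=143271701777645411127300+27·16778377273555183648050=596287888163635369624650 | T(28,14)=16778377273555183648050+27·1654339178844590073615=61445535102359115635655
i=29: T(29,10)=936363983558079713086850400+28·195460557459107504515368560=6409259592413089839517170080 | T(29,11)=195460557459107504515368560+28·33819732719881270820297640=1142413073615783087483702480 | T(29,12)=33819732719881270820297640+28·4894196422205298253024980=170857232541629621904997080 | T(29,13)=4894196422205298253024980+28·596287888163635369624650=21590257290787088602515180 | T(29,14)=596287888163635369624650+28·61445535102359115635655=2316762871029690607422990
i=30: T(30,11)=6409259592413089839517170080+29·1142413073615783087483702480=39539238727270799376544542000 | T(30,12)=1142413073615783087483702480+29·170857232541629621904997080=6097272817323042122728617800 | T(30,13)=170857232541629621904997080+29·21590257290787088602515180=796974693974455191377937300 | T(30,14)=21590257290787088602515180+29·2316762871029690607422990=88776380550648116217781890
Read c(30,11) = 39539238727270799376544542000, c(30,12) = 6097272817323042122728617800, c(30,13) = 796974693974455191377937300, c(30,14) = 88776380550648116217781890.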